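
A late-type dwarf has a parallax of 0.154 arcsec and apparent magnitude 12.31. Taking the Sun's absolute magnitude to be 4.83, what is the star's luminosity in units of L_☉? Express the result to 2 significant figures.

d = 1/p = 1/0.154″ = 6.494 pc
M = m − 5 log₁₀ d + 5 = 12.31 − 5·0.8125 + 5 = 13.248
M − M_☉ = 13.248 − 4.83 = 8.418
L/L_☉ = 10^(−0.4 × 8.418) = 4.295×10^-4

L/L_☉ ≈ 4.3×10^-4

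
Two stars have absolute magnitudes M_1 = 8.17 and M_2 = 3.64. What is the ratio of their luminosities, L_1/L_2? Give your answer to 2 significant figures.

L_1/L_2 ≈ 0.015

ΔM = M_1 − M_2 = 4.53
L_1/L_2 = 10^(−0.4 ΔM) = 10^-1.812 = 0.01542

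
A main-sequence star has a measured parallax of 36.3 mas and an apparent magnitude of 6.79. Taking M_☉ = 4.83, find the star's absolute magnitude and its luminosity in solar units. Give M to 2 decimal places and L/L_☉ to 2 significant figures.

M ≈ 4.59; L/L_☉ ≈ 1.2

d = 1/p = 1000/36.3 mas = 27.55 pc
M = m − 5 log₁₀ d + 5 = 6.79 − 5·1.4401 + 5 = 4.590
M − M_☉ = 4.590 − 4.83 = -0.240
L/L_☉ = 10^(−0.4 × -0.240) = 1.248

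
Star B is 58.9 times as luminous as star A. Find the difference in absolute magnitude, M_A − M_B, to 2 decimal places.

M_A − M_B ≈ 4.43

Pogson: ΔM = −2.5 log₁₀(ratio) = −2.5 log₁₀(58.9) = −2.5 × 1.7701 = -4.425
Star B is brighter so has the smaller magnitude: M_A − M_B is positive.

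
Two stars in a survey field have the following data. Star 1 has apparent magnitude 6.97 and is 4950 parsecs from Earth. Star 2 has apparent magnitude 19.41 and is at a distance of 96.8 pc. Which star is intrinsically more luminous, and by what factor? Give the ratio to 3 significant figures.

Star 1: M = m − 5 log₁₀ d + 5 = 6.97 − 5·3.6946 + 5 = -6.503
Star 2: M = m − 5 log₁₀ d + 5 = 19.41 − 5·1.9859 + 5 = 14.481
ΔM = M_1 − M_2 = -6.503 − (14.481) = -20.984; smaller M is more luminous → Star 1.
L ratio = 10^(0.4 |ΔM|) = 10^8.393 = 2.474×10^8

Star 1 is more luminous, by a factor of 2.47×10^8.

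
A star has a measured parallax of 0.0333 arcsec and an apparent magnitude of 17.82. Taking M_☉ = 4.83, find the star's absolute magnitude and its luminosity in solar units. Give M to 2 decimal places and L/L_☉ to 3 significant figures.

d = 1/p = 1/0.0333″ = 30.03 pc
M = m − 5 log₁₀ d + 5 = 17.82 − 5·1.4776 + 5 = 15.432
M − M_☉ = 15.432 − 4.83 = 10.602
L/L_☉ = 10^(−0.4 × 10.602) = 5.743×10^-5

M ≈ 15.43; L/L_☉ ≈ 5.74×10^-5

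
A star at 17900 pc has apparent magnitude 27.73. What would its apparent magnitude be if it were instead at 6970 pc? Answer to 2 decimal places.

Flux ∝ 1/d², so Δm = 5 log₁₀(d₂/d₁) = 5 log₁₀(6970/17900) = -2.048
m₂ = m₁ + Δm = 27.73 + (-2.048) = 25.682

m ≈ 25.68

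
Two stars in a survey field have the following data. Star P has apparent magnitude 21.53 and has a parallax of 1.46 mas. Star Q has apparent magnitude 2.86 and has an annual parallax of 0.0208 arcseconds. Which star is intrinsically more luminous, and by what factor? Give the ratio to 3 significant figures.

Star Q is more luminous, by a factor of 145000.

Star P: p = 1.46 mas = 1.46×10^-3″ → d = 1/p = 684.9 pc
Star P: M = m − 5 log₁₀ d + 5 = 21.53 − 5·2.8356 + 5 = 12.352
Star Q: d = 1/p = 1/0.0208″ = 48.08 pc
Star Q: M = m − 5 log₁₀ d + 5 = 2.86 − 5·1.6819 + 5 = -0.550
ΔM = M_P − M_Q = 12.352 − (-0.550) = 12.901; smaller M is more luminous → Star Q.
L ratio = 10^(0.4 |ΔM|) = 10^5.161 = 144700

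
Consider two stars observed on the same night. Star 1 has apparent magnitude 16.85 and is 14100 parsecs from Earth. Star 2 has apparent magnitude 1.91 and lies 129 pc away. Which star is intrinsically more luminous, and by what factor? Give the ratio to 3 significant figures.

Star 2 is more luminous, by a factor of 79.2.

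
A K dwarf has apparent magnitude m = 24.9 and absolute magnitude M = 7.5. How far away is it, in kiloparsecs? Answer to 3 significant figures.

d ≈ 30.2 kpc

Distance modulus: m − M = 24.9 − (7.5) = 17.400
m − M = 5 log₁₀ d − 5
log₁₀ d = (m − M)/5 + 1 = 4.4800
d = 10^4.4800 = 30200 pc
= 30.20 kpc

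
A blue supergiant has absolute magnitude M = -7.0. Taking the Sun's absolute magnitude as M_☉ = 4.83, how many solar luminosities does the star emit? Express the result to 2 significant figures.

L/L_☉ ≈ 54000

M − M_☉ = -7.0 − 4.83 = -11.830
L/L_☉ = 10^(−0.4 (M − M_☉)) = 10^4.732 = 53950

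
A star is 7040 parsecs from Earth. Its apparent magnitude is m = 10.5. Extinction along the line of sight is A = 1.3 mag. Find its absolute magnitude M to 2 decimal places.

M ≈ -5.04

5 log₁₀(d/10 pc) = 5 log₁₀(7040) − 5 = 14.238
M = m − 5 log₁₀(d/10) − A = 10.5 − 14.238 − 1.3 = -5.038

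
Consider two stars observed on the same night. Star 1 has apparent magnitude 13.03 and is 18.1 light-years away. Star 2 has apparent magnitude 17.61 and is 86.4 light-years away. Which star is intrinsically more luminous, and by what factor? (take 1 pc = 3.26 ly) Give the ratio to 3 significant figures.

Star 1: d = 18.1 ly / 3.26 = 5.552 pc
Star 1: M = m − 5 log₁₀ d + 5 = 13.03 − 5·0.7445 + 5 = 14.308
Star 2: d = 86.4 ly / 3.26 = 26.50 pc
Star 2: M = m − 5 log₁₀ d + 5 = 17.61 − 5·1.4233 + 5 = 15.494
ΔM = M_1 − M_2 = 14.308 − (15.494) = -1.186; smaller M is more luminous → Star 1.
L ratio = 10^(0.4 |ΔM|) = 10^0.474 = 2.981

Star 1 is more luminous, by a factor of 2.98.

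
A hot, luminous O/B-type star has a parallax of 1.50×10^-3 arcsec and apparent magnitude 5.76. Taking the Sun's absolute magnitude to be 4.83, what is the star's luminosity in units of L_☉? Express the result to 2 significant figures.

L/L_☉ ≈ 1900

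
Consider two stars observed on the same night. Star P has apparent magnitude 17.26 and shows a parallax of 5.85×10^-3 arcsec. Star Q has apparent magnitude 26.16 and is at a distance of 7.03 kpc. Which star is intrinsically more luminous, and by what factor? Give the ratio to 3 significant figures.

Star P: d = 1/p = 1/5.85×10^-3″ = 170.9 pc
Star P: M = m − 5 log₁₀ d + 5 = 17.26 − 5·2.2328 + 5 = 11.096
Star Q: d = 7.03 kpc = 7030 pc
Star Q: M = m − 5 log₁₀ d + 5 = 26.16 − 5·3.8470 + 5 = 11.925
ΔM = M_P − M_Q = 11.096 − (11.925) = -0.829; smaller M is more luminous → Star P.
L ratio = 10^(0.4 |ΔM|) = 10^0.332 = 2.147

Star P is more luminous, by a factor of 2.15.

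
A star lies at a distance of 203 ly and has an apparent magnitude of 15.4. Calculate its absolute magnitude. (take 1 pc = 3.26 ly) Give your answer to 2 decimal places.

M ≈ 11.43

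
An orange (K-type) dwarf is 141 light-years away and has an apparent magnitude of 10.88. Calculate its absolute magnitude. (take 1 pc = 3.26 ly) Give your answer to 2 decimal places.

M ≈ 7.70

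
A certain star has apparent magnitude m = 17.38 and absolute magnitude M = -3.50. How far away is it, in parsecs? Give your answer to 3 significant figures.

μ = m − M = 20.880
m − M = 5 log₁₀ d − 5
log₁₀ d = (m − M)/5 + 1 = 5.1760
d = 10^5.1760 = 150000 pc

d ≈ 150000 pc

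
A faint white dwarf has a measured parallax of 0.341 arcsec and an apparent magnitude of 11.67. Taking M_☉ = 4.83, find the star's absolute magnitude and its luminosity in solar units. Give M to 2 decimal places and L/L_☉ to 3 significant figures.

M ≈ 14.33; L/L_☉ ≈ 1.58×10^-4

d = 1/p = 1/0.341″ = 2.933 pc
M = m − 5 log₁₀ d + 5 = 11.67 − 5·0.4672 + 5 = 14.334
M − M_☉ = 14.334 − 4.83 = 9.504
L/L_☉ = 10^(−0.4 × 9.504) = 1.579×10^-4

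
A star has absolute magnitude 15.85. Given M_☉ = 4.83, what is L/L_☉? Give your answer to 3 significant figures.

L/L_☉ ≈ 3.91×10^-5

M − M_☉ = 15.85 − 4.83 = 11.020
L/L_☉ = 10^(−0.4 (M − M_☉)) = 10^-4.408 = 3.908×10^-5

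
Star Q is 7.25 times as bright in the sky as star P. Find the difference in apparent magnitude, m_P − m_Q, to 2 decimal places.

m_P − m_Q ≈ 2.15

Pogson: Δm = −2.5 log₁₀(ratio) = −2.5 log₁₀(7.25) = −2.5 × 0.8603 = -2.151
Star Q is brighter so has the smaller magnitude: m_P − m_Q is positive.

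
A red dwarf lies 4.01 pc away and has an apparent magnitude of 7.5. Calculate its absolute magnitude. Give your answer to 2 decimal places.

M ≈ 9.48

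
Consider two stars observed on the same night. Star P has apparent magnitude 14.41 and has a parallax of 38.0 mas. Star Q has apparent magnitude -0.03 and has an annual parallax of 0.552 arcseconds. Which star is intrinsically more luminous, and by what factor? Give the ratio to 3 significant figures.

Star Q is more luminous, by a factor of 2830.

Star P: p = 38.0 mas = 0.0380″ → d = 1/p = 26.32 pc
Star P: M = m − 5 log₁₀ d + 5 = 14.41 − 5·1.4202 + 5 = 12.309
Star Q: d = 1/p = 1/0.552″ = 1.812 pc
Star Q: M = m − 5 log₁₀ d + 5 = -0.03 − 5·0.2581 + 5 = 3.680
ΔM = M_P − M_Q = 12.309 − (3.680) = 8.629; smaller M is more luminous → Star Q.
L ratio = 10^(0.4 |ΔM|) = 10^3.452 = 2829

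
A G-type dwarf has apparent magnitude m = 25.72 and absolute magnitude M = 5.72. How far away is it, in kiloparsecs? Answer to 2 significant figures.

d ≈ 100 kpc

Distance modulus: m − M = 25.72 − (5.72) = 20.000
m − M = 5 log₁₀ d − 5
log₁₀ d = (m − M)/5 + 1 = 5.0000
d = 10^5.0000 = 100000 pc
= 100.0 kpc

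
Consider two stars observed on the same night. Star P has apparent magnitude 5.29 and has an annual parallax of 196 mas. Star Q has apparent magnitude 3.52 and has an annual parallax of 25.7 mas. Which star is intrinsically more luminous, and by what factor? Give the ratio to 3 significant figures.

Star P: p = 196 mas = 0.196″ → d = 1/p = 5.102 pc
Star P: M = m − 5 log₁₀ d + 5 = 5.29 − 5·0.7077 + 5 = 6.751
Star Q: p = 25.7 mas = 0.0257″ → d = 1/p = 38.91 pc
Star Q: M = m − 5 log₁₀ d + 5 = 3.52 − 5·1.5901 + 5 = 0.570
ΔM = M_P − M_Q = 6.751 − (0.570) = 6.182; smaller M is more luminous → Star Q.
L ratio = 10^(0.4 |ΔM|) = 10^2.473 = 296.9

Star Q is more luminous, by a factor of 297.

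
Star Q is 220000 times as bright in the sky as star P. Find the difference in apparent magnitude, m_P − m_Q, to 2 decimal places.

m_P − m_Q ≈ 13.36

Pogson: Δm = −2.5 log₁₀(ratio) = −2.5 log₁₀(220000) = −2.5 × 5.3424 = -13.356
Star Q is brighter so has the smaller magnitude: m_P − m_Q is positive.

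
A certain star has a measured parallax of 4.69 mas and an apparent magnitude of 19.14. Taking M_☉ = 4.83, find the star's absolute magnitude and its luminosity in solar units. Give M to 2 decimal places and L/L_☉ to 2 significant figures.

M ≈ 12.50; L/L_☉ ≈ 8.6×10^-4

d = 1/p = 1000/4.69 mas = 213.2 pc
M = m − 5 log₁₀ d + 5 = 19.14 − 5·2.3288 + 5 = 12.496
M − M_☉ = 12.496 − 4.83 = 7.666
L/L_☉ = 10^(−0.4 × 7.666) = 8.583×10^-4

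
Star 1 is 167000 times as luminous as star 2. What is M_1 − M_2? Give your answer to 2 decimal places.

M_1 − M_2 ≈ -13.06

Pogson: ΔM = −2.5 log₁₀(ratio) = −2.5 log₁₀(167000) = −2.5 × 5.2227 = -13.057
Star 1 is brighter, so it has the smaller magnitude: the difference is negative.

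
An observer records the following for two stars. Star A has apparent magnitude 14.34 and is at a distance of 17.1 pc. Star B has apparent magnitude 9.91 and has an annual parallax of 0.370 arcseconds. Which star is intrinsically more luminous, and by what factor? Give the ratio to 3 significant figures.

Star B is more luminous, by a factor of 1.48.

Star A: M = m − 5 log₁₀ d + 5 = 14.34 − 5·1.2330 + 5 = 13.175
Star B: d = 1/p = 1/0.370″ = 2.703 pc
Star B: M = m − 5 log₁₀ d + 5 = 9.91 − 5·0.4318 + 5 = 12.751
ΔM = M_A − M_B = 13.175 − (12.751) = 0.424; smaller M is more luminous → Star B.
L ratio = 10^(0.4 |ΔM|) = 10^0.170 = 1.478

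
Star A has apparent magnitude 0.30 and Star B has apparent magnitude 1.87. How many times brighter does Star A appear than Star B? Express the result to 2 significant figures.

4.2

Magnitude difference = -1.57
Flux ratio = 10^(−0.4 Δm) = 10^(−0.4 × -1.57) = 10^0.628 = 4.246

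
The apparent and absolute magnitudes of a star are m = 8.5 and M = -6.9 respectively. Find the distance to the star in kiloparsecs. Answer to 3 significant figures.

μ = m − M = 15.400
m − M = 5 log₁₀ d − 5
log₁₀ d = (m − M)/5 + 1 = 4.0800
d = 10^4.0800 = 12020 pc
= 12.02 kpc

d ≈ 12.0 kpc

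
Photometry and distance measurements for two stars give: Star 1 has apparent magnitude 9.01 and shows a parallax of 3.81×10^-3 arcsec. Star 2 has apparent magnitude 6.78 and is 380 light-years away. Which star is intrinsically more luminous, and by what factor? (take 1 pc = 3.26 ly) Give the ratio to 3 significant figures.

Star 2 is more luminous, by a factor of 1.54.

Star 1: d = 1/p = 1/3.81×10^-3″ = 262.5 pc
Star 1: M = m − 5 log₁₀ d + 5 = 9.01 − 5·2.4191 + 5 = 1.915
Star 2: d = 380 ly / 3.26 = 116.6 pc
Star 2: M = m − 5 log₁₀ d + 5 = 6.78 − 5·2.0666 + 5 = 1.447
ΔM = M_1 − M_2 = 1.915 − (1.447) = 0.467; smaller M is more luminous → Star 2.
L ratio = 10^(0.4 |ΔM|) = 10^0.187 = 1.538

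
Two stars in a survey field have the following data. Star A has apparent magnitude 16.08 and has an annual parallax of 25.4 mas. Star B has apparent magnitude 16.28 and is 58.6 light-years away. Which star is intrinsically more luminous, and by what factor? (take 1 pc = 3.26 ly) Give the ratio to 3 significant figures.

Star A is more luminous, by a factor of 5.77.

Star A: p = 25.4 mas = 0.0254″ → d = 1/p = 39.37 pc
Star A: M = m − 5 log₁₀ d + 5 = 16.08 − 5·1.5952 + 5 = 13.104
Star B: d = 58.6 ly / 3.26 = 17.98 pc
Star B: M = m − 5 log₁₀ d + 5 = 16.28 − 5·1.2547 + 5 = 15.007
ΔM = M_A − M_B = 13.104 − (15.007) = -1.902; smaller M is more luminous → Star A.
L ratio = 10^(0.4 |ΔM|) = 10^0.761 = 5.767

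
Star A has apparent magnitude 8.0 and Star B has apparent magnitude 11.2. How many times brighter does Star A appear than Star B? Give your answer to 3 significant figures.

19.1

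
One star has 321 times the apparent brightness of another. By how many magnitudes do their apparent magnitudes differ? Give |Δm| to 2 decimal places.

|Δm| ≈ 6.27

Pogson: Δm = −2.5 log₁₀(ratio) = −2.5 log₁₀(321) = −2.5 × 2.5065 = -6.266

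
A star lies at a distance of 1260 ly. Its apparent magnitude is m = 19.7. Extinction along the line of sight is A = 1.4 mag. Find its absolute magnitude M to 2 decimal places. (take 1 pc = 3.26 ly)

M ≈ 10.36

d = 1260 ly / 3.26 = 386.5 pc
5 log₁₀(d/10 pc) = 5 log₁₀(386.5) − 5 = 7.936
M = m − 5 log₁₀(d/10) − A = 19.7 − 7.936 − 1.4 = 10.364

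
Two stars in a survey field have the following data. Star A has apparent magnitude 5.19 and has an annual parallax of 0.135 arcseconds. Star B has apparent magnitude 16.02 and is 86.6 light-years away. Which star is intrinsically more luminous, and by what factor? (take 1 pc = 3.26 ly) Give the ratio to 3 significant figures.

Star A is more luminous, by a factor of 1670.

Star A: d = 1/p = 1/0.135″ = 7.407 pc
Star A: M = m − 5 log₁₀ d + 5 = 5.19 − 5·0.8697 + 5 = 5.842
Star B: d = 86.6 ly / 3.26 = 26.56 pc
Star B: M = m − 5 log₁₀ d + 5 = 16.02 − 5·1.4243 + 5 = 13.898
ΔM = M_A − M_B = 5.842 − (13.898) = -8.057; smaller M is more luminous → Star A.
L ratio = 10^(0.4 |ΔM|) = 10^3.223 = 1670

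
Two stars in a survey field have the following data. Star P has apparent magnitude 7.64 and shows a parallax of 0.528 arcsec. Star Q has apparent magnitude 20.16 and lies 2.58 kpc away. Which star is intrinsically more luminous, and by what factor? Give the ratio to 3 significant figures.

Star P: d = 1/p = 1/0.528″ = 1.894 pc
Star P: M = m − 5 log₁₀ d + 5 = 7.64 − 5·0.2774 + 5 = 11.253
Star Q: d = 2.58 kpc = 2580 pc
Star Q: M = m − 5 log₁₀ d + 5 = 20.16 − 5·3.4116 + 5 = 8.102
ΔM = M_P − M_Q = 11.253 − (8.102) = 3.151; smaller M is more luminous → Star Q.
L ratio = 10^(0.4 |ΔM|) = 10^1.261 = 18.22

Star Q is more luminous, by a factor of 18.2.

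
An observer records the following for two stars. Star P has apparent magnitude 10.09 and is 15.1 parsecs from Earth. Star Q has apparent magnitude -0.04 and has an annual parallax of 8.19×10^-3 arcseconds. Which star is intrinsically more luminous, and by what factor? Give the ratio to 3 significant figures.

Star Q is more luminous, by a factor of 737000.

Star P: M = m − 5 log₁₀ d + 5 = 10.09 − 5·1.1790 + 5 = 9.195
Star Q: d = 1/p = 1/8.19×10^-3″ = 122.1 pc
Star Q: M = m − 5 log₁₀ d + 5 = -0.04 − 5·2.0867 + 5 = -5.474
ΔM = M_P − M_Q = 9.195 − (-5.474) = 14.669; smaller M is more luminous → Star Q.
L ratio = 10^(0.4 |ΔM|) = 10^5.867 = 737000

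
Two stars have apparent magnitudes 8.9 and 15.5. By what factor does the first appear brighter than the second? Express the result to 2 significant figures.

440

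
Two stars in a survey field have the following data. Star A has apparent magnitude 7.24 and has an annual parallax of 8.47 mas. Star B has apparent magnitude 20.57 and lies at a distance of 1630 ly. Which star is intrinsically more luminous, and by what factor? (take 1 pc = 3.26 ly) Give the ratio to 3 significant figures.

Star A: p = 8.47 mas = 8.47×10^-3″ → d = 1/p = 118.1 pc
Star A: M = m − 5 log₁₀ d + 5 = 7.24 − 5·2.0721 + 5 = 1.879
Star B: d = 1630 ly / 3.26 = 500.0 pc
Star B: M = m − 5 log₁₀ d + 5 = 20.57 − 5·2.6990 + 5 = 12.075
ΔM = M_A − M_B = 1.879 − (12.075) = -10.196; smaller M is more luminous → Star A.
L ratio = 10^(0.4 |ΔM|) = 10^4.078 = 11980

Star A is more luminous, by a factor of 12000.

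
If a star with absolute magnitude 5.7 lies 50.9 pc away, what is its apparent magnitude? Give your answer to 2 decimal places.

m = M + 5 log₁₀ d − 5 = 5.7 + 5·1.7067 − 5 = 9.234

m ≈ 9.23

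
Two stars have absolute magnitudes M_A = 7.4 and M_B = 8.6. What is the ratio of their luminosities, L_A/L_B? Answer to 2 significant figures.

ΔM = M_A − M_B = -1.2
L_A/L_B = 10^(−0.4 ΔM) = 10^0.480 = 3.020

L_A/L_B ≈ 3.0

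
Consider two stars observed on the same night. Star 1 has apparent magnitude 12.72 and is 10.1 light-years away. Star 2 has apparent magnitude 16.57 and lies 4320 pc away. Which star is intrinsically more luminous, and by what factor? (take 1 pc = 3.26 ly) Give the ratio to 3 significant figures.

Star 1: d = 10.1 ly / 3.26 = 3.098 pc
Star 1: M = m − 5 log₁₀ d + 5 = 12.72 − 5·0.4911 + 5 = 15.264
Star 2: M = m − 5 log₁₀ d + 5 = 16.57 − 5·3.6355 + 5 = 3.393
ΔM = M_1 − M_2 = 15.264 − (3.393) = 11.872; smaller M is more luminous → Star 2.
L ratio = 10^(0.4 |ΔM|) = 10^4.749 = 56070

Star 2 is more luminous, by a factor of 56100.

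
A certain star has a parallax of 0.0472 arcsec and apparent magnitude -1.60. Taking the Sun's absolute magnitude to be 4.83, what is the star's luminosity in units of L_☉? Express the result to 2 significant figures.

d = 1/p = 1/0.0472″ = 21.19 pc
M = m − 5 log₁₀ d + 5 = -1.60 − 5·1.3261 + 5 = -3.230
M − M_☉ = -3.230 − 4.83 = -8.060
L/L_☉ = 10^(−0.4 × -8.060) = 1675

L/L_☉ ≈ 1700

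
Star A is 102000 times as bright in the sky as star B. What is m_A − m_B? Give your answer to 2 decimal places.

Pogson: Δm = −2.5 log₁₀(ratio) = −2.5 log₁₀(102000) = −2.5 × 5.0086 = -12.522
Star A is brighter, so it has the smaller magnitude: the difference is negative.

m_A − m_B ≈ -12.52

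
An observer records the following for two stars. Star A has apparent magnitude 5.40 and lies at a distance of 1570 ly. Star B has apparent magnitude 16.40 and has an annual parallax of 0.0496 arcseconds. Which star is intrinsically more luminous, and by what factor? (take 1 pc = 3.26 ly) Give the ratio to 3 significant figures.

Star A: d = 1570 ly / 3.26 = 481.6 pc
Star A: M = m − 5 log₁₀ d + 5 = 5.40 − 5·2.6827 + 5 = -3.013
Star B: d = 1/p = 1/0.0496″ = 20.16 pc
Star B: M = m − 5 log₁₀ d + 5 = 16.40 − 5·1.3045 + 5 = 14.877
ΔM = M_A − M_B = -3.013 − (14.877) = -17.891; smaller M is more luminous → Star A.
L ratio = 10^(0.4 |ΔM|) = 10^7.156 = 1.433×10^7

Star A is more luminous, by a factor of 1.43×10^7.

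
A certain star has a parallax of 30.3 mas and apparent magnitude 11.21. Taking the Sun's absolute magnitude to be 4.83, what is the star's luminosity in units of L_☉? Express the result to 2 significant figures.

d = 1/p = 1000/30.3 mas = 33.00 pc
M = m − 5 log₁₀ d + 5 = 11.21 − 5·1.5186 + 5 = 8.617
M − M_☉ = 8.617 − 4.83 = 3.787
L/L_☉ = 10^(−0.4 × 3.787) = 0.03056

L/L_☉ ≈ 0.031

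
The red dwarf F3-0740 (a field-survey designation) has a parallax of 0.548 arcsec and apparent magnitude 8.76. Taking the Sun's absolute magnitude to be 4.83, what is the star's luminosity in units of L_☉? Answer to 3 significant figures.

L/L_☉ ≈ 8.92×10^-4

d = 1/p = 1/0.548″ = 1.825 pc
M = m − 5 log₁₀ d + 5 = 8.76 − 5·0.2612 + 5 = 12.454
M − M_☉ = 12.454 − 4.83 = 7.624
L/L_☉ = 10^(−0.4 × 7.624) = 8.922×10^-4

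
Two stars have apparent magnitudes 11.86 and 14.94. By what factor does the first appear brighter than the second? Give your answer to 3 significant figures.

17.1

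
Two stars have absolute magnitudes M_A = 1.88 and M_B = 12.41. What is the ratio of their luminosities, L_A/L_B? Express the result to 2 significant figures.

ΔM = M_A − M_B = -10.53
L_A/L_B = 10^(−0.4 ΔM) = 10^4.212 = 16290

L_A/L_B ≈ 16000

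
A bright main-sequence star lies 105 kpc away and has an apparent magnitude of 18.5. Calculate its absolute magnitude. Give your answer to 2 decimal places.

d = 105 kpc = 105000 pc
5 log₁₀(d/10 pc) = 5 log₁₀(105000) − 5 = 20.106
M = m − 5 log₁₀(d/10) = 18.5 − 20.106 = -1.606

M ≈ -1.61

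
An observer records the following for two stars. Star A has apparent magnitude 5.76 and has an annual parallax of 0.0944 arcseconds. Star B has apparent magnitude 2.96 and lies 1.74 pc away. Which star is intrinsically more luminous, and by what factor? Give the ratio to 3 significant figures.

Star A is more luminous, by a factor of 2.81.

Star A: d = 1/p = 1/0.0944″ = 10.59 pc
Star A: M = m − 5 log₁₀ d + 5 = 5.76 − 5·1.0250 + 5 = 5.635
Star B: M = m − 5 log₁₀ d + 5 = 2.96 − 5·0.2405 + 5 = 6.757
ΔM = M_A − M_B = 5.635 − (6.757) = -1.122; smaller M is more luminous → Star A.
L ratio = 10^(0.4 |ΔM|) = 10^0.449 = 2.812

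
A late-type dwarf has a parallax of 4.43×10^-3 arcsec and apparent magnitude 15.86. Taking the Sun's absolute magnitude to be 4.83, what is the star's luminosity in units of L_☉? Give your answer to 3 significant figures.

L/L_☉ ≈ 0.0197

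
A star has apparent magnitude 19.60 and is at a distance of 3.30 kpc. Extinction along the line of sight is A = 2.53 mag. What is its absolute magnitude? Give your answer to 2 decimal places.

M ≈ 4.48

d = 3.30 kpc = 3300 pc
5 log₁₀(d/10 pc) = 5 log₁₀(3300) − 5 = 12.593
M = m − 5 log₁₀(d/10) − A = 19.60 − 12.593 − 2.53 = 4.477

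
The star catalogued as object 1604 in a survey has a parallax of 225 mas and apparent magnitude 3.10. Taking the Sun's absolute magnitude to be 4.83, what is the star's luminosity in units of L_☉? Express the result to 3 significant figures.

L/L_☉ ≈ 0.972

d = 1/p = 1000/225 mas = 4.444 pc
M = m − 5 log₁₀ d + 5 = 3.10 − 5·0.6478 + 5 = 4.861
M − M_☉ = 4.861 − 4.83 = 0.031
L/L_☉ = 10^(−0.4 × 0.031) = 0.9719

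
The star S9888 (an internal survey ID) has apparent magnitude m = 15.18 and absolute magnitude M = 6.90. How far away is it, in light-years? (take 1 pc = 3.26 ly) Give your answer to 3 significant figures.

μ = m − M = 8.280
m − M = 5 log₁₀ d − 5
log₁₀ d = (m − M)/5 + 1 = 2.6560
d = 10^2.6560 = 452.9 pc
= 1476 ly

d ≈ 1480 ly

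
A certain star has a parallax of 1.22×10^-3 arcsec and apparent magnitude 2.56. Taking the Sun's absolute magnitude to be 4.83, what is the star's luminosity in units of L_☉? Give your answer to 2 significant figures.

L/L_☉ ≈ 54000

d = 1/p = 1/1.22×10^-3″ = 819.7 pc
M = m − 5 log₁₀ d + 5 = 2.56 − 5·2.9136 + 5 = -7.008
M − M_☉ = -7.008 − 4.83 = -11.838
L/L_☉ = 10^(−0.4 × -11.838) = 54360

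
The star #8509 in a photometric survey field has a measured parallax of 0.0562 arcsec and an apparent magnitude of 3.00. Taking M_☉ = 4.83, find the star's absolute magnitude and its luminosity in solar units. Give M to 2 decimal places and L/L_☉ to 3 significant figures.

d = 1/p = 1/0.0562″ = 17.79 pc
M = m − 5 log₁₀ d + 5 = 3.00 − 5·1.2503 + 5 = 1.749
M − M_☉ = 1.749 − 4.83 = -3.081
L/L_☉ = 10^(−0.4 × -3.081) = 17.08

M ≈ 1.75; L/L_☉ ≈ 17.1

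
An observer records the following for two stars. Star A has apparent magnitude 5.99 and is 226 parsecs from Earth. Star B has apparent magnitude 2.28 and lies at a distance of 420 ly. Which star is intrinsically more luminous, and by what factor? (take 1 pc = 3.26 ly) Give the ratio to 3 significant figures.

Star B is more luminous, by a factor of 9.90.

Star A: M = m − 5 log₁₀ d + 5 = 5.99 − 5·2.3541 + 5 = -0.781
Star B: d = 420 ly / 3.26 = 128.8 pc
Star B: M = m − 5 log₁₀ d + 5 = 2.28 − 5·2.1100 + 5 = -3.270
ΔM = M_A − M_B = -0.781 − (-3.270) = 2.490; smaller M is more luminous → Star B.
L ratio = 10^(0.4 |ΔM|) = 10^0.996 = 9.905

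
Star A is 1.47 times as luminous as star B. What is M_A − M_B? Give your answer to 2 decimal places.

Pogson: ΔM = −2.5 log₁₀(ratio) = −2.5 log₁₀(1.47) = −2.5 × 0.1673 = -0.418
Star A is brighter, so it has the smaller magnitude: the difference is negative.

M_A − M_B ≈ -0.42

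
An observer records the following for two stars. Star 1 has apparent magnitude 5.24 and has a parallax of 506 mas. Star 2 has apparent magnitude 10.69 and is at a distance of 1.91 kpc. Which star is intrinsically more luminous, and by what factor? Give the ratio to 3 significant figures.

Star 2 is more luminous, by a factor of 6170.

Star 1: p = 506 mas = 0.506″ → d = 1/p = 1.976 pc
Star 1: M = m − 5 log₁₀ d + 5 = 5.24 − 5·0.2958 + 5 = 8.761
Star 2: d = 1.91 kpc = 1910 pc
Star 2: M = m − 5 log₁₀ d + 5 = 10.69 − 5·3.2810 + 5 = -0.715
ΔM = M_1 − M_2 = 8.761 − (-0.715) = 9.476; smaller M is more luminous → Star 2.
L ratio = 10^(0.4 |ΔM|) = 10^3.790 = 6171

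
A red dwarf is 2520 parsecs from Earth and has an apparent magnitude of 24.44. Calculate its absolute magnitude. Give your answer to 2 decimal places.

5 log₁₀(d/10 pc) = 5 log₁₀(2520) − 5 = 12.007
M = m − 5 log₁₀(d/10) = 24.44 − 12.007 = 12.433

M ≈ 12.43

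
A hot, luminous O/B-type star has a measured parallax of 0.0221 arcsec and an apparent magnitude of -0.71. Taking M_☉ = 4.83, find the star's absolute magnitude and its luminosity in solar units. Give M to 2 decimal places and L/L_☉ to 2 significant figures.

d = 1/p = 1/0.0221″ = 45.25 pc
M = m − 5 log₁₀ d + 5 = -0.71 − 5·1.6556 + 5 = -3.988
M − M_☉ = -3.988 − 4.83 = -8.818
L/L_☉ = 10^(−0.4 × -8.818) = 3367

M ≈ -3.99; L/L_☉ ≈ 3400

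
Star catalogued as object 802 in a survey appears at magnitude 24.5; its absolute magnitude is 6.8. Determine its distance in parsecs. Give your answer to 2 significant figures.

d ≈ 35000 pc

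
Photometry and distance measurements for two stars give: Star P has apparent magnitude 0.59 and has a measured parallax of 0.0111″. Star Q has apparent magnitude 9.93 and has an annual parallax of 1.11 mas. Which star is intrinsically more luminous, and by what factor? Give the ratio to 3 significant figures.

Star P is more luminous, by a factor of 54.5.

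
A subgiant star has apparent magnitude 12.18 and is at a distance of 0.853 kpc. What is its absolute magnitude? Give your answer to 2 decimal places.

M ≈ 2.53

d = 0.853 kpc = 853.0 pc
5 log₁₀(d/10 pc) = 5 log₁₀(853.0) − 5 = 9.655
M = m − 5 log₁₀(d/10) = 12.18 − 9.655 = 2.525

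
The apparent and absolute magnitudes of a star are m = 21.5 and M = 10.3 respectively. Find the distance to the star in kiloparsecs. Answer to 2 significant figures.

d ≈ 1.7 kpc

μ = m − M = 11.200
m − M = 5 log₁₀ d − 5
log₁₀ d = (m − M)/5 + 1 = 3.2400
d = 10^3.2400 = 1738 pc
= 1.738 kpc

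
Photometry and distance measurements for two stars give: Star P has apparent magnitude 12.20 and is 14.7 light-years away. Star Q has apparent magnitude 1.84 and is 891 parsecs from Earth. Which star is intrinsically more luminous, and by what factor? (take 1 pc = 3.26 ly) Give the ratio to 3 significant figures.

Star Q is more luminous, by a factor of 5.44×10^8.

Star P: d = 14.7 ly / 3.26 = 4.509 pc
Star P: M = m − 5 log₁₀ d + 5 = 12.20 − 5·0.6541 + 5 = 13.930
Star Q: M = m − 5 log₁₀ d + 5 = 1.84 − 5·2.9499 + 5 = -7.909
ΔM = M_P − M_Q = 13.930 − (-7.909) = 21.839; smaller M is more luminous → Star Q.
L ratio = 10^(0.4 |ΔM|) = 10^8.736 = 5.439×10^8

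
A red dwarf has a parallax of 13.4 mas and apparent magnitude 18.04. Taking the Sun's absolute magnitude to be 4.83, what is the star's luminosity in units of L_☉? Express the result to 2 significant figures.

d = 1/p = 1000/13.4 mas = 74.63 pc
M = m − 5 log₁₀ d + 5 = 18.04 − 5·1.8729 + 5 = 13.676
M − M_☉ = 13.676 − 4.83 = 8.846
L/L_☉ = 10^(−0.4 × 8.846) = 2.896×10^-4

L/L_☉ ≈ 2.9×10^-4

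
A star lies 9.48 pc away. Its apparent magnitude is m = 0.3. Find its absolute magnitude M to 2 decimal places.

5 log₁₀(d/10 pc) = 5 log₁₀(9.480) − 5 = -0.116
M = m − 5 log₁₀(d/10) = 0.3 + 0.116 = 0.416

M ≈ 0.42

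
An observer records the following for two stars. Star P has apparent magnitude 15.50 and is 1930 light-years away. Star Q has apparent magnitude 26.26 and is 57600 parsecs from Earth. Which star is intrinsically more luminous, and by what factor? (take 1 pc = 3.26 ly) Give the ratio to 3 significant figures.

Star P: d = 1930 ly / 3.26 = 592.0 pc
Star P: M = m − 5 log₁₀ d + 5 = 15.50 − 5·2.7723 + 5 = 6.638
Star Q: M = m − 5 log₁₀ d + 5 = 26.26 − 5·4.7604 + 5 = 7.458
ΔM = M_P − M_Q = 6.638 − (7.458) = -0.820; smaller M is more luminous → Star P.
L ratio = 10^(0.4 |ΔM|) = 10^0.328 = 2.127

Star P is more luminous, by a factor of 2.13.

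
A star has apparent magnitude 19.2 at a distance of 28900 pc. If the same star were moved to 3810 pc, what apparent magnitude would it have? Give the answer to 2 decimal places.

Flux ∝ 1/d², so Δm = 5 log₁₀(d₂/d₁) = 5 log₁₀(3810/28900) = -4.400
m₂ = m₁ + Δm = 19.2 + (-4.400) = 14.800

m ≈ 14.80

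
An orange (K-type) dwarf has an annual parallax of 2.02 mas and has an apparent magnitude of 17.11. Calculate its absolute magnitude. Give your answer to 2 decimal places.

M ≈ 8.64

p = 2.02 mas = 2.02×10^-3″ → d = 1/p = 495.0 pc
5 log₁₀(d/10 pc) = 5 log₁₀(495.0) − 5 = 8.473
M = m − 5 log₁₀(d/10) = 17.11 − 8.473 = 8.637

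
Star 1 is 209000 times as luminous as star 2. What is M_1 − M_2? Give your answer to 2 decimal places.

Pogson: ΔM = −2.5 log₁₀(ratio) = −2.5 log₁₀(209000) = −2.5 × 5.3201 = -13.300
Star 1 is brighter, so it has the smaller magnitude: the difference is negative.

M_1 − M_2 ≈ -13.30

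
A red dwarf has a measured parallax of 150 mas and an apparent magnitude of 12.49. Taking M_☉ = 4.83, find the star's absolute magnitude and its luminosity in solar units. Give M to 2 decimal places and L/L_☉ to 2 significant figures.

M ≈ 13.37; L/L_☉ ≈ 3.8×10^-4

d = 1/p = 1000/150 mas = 6.667 pc
M = m − 5 log₁₀ d + 5 = 12.49 − 5·0.8239 + 5 = 13.370
M − M_☉ = 13.370 − 4.83 = 8.540
L/L_☉ = 10^(−0.4 × 8.540) = 3.835×10^-4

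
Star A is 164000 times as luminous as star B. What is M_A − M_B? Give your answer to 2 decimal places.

M_A − M_B ≈ -13.04

Pogson: ΔM = −2.5 log₁₀(ratio) = −2.5 log₁₀(164000) = −2.5 × 5.2148 = -13.037
Star A is brighter, so it has the smaller magnitude: the difference is negative.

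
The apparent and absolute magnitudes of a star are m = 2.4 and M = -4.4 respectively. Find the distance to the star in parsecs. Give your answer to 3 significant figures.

d ≈ 229 pc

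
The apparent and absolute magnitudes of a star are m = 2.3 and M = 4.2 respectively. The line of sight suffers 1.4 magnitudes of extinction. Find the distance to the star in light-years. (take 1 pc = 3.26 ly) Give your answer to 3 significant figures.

d ≈ 7.13 ly

m − M = 5 log₁₀(d/10 pc) + A  ⇒  2.3 − (4.2) − 1.4 = 5 log₁₀(d/10)
-3.300 = 5 log₁₀(d/10)
log₁₀ d = (m − M − A)/5 + 1 = 0.3400
d = 10^0.3400 = 2.188 pc
= 7.132 ly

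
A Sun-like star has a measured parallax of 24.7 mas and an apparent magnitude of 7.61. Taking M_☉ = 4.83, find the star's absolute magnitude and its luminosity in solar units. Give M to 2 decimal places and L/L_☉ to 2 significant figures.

M ≈ 4.57; L/L_☉ ≈ 1.3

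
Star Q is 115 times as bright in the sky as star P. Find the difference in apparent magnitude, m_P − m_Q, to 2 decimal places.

Pogson: Δm = −2.5 log₁₀(ratio) = −2.5 log₁₀(115) = −2.5 × 2.0607 = -5.152
Star Q is brighter so has the smaller magnitude: m_P − m_Q is positive.

m_P − m_Q ≈ 5.15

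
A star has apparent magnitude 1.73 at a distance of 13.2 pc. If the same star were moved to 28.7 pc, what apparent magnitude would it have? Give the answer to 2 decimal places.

Flux ∝ 1/d², so Δm = 5 log₁₀(d₂/d₁) = 5 log₁₀(28.7/13.2) = 1.687
m₂ = m₁ + Δm = 1.73 + (1.687) = 3.417

m ≈ 3.42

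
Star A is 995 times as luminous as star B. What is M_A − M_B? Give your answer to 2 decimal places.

M_A − M_B ≈ -7.49

Pogson: ΔM = −2.5 log₁₀(ratio) = −2.5 log₁₀(995) = −2.5 × 2.9978 = -7.495
Star A is brighter, so it has the smaller magnitude: the difference is negative.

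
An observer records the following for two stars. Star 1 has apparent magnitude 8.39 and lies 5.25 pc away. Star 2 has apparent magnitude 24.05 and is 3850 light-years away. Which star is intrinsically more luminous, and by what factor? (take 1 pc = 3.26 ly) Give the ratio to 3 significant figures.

Star 1: M = m − 5 log₁₀ d + 5 = 8.39 − 5·0.7202 + 5 = 9.789
Star 2: d = 3850 ly / 3.26 = 1181 pc
Star 2: M = m − 5 log₁₀ d + 5 = 24.05 − 5·3.0722 + 5 = 13.689
ΔM = M_1 − M_2 = 9.789 − (13.689) = -3.900; smaller M is more luminous → Star 1.
L ratio = 10^(0.4 |ΔM|) = 10^1.560 = 36.29

Star 1 is more luminous, by a factor of 36.3.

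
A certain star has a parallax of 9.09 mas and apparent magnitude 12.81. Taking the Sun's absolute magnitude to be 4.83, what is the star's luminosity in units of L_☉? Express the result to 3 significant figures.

d = 1/p = 1000/9.09 mas = 110.0 pc
M = m − 5 log₁₀ d + 5 = 12.81 − 5·2.0414 + 5 = 7.603
M − M_☉ = 7.603 − 4.83 = 2.773
L/L_☉ = 10^(−0.4 × 2.773) = 0.07778

L/L_☉ ≈ 0.0778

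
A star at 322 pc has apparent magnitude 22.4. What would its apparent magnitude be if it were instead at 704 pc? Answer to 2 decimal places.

Flux ∝ 1/d², so Δm = 5 log₁₀(d₂/d₁) = 5 log₁₀(704/322) = 1.699
m₂ = m₁ + Δm = 22.4 + (1.699) = 24.099

m ≈ 24.10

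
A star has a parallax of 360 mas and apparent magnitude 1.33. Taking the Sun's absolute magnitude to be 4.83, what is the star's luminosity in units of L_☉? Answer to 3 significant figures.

d = 1/p = 1000/360 mas = 2.778 pc
M = m − 5 log₁₀ d + 5 = 1.33 − 5·0.4437 + 5 = 4.112
M − M_☉ = 4.112 − 4.83 = -0.718
L/L_☉ = 10^(−0.4 × -0.718) = 1.938

L/L_☉ ≈ 1.94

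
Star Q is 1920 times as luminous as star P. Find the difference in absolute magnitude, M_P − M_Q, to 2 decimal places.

Pogson: ΔM = −2.5 log₁₀(ratio) = −2.5 log₁₀(1920) = −2.5 × 3.2833 = -8.208
Star Q is brighter so has the smaller magnitude: M_P − M_Q is positive.

M_P − M_Q ≈ 8.21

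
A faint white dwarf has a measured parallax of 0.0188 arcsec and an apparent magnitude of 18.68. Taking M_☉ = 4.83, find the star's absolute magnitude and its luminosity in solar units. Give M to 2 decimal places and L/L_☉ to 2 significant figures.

d = 1/p = 1/0.0188″ = 53.19 pc
M = m − 5 log₁₀ d + 5 = 18.68 − 5·1.7258 + 5 = 15.051
M − M_☉ = 15.051 − 4.83 = 10.221
L/L_☉ = 10^(−0.4 × 10.221) = 8.160×10^-5

M ≈ 15.05; L/L_☉ ≈ 8.2×10^-5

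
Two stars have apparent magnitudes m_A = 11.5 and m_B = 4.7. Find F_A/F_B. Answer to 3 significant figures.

F_A/F_B ≈ 1.91×10^-3

Magnitude difference = 6.8
Flux ratio = 10^(−0.4 Δm) = 10^(−0.4 × 6.8) = 10^-2.720 = 1.905×10^-3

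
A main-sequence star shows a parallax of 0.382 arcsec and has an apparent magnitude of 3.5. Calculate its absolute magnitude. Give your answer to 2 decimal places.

M ≈ 6.41

d = 1/p = 1/0.382″ = 2.618 pc
5 log₁₀(d/10 pc) = 5 log₁₀(2.618) − 5 = -2.910
M = m − 5 log₁₀(d/10) = 3.5 + 2.910 = 6.410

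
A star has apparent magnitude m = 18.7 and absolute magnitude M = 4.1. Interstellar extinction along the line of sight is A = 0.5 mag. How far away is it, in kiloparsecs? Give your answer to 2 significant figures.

d ≈ 6.6 kpc

m − M = 5 log₁₀(d/10 pc) + A  ⇒  18.7 − (4.1) − 0.5 = 5 log₁₀(d/10)
14.100 = 5 log₁₀(d/10)
log₁₀ d = (m − M − A)/5 + 1 = 3.8200
d = 10^3.8200 = 6607 pc
= 6.607 kpc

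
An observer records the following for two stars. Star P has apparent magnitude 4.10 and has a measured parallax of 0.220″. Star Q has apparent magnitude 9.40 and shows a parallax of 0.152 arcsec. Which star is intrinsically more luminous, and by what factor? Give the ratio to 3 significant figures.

Star P is more luminous, by a factor of 62.9.

Star P: d = 1/p = 1/0.220″ = 4.545 pc
Star P: M = m − 5 log₁₀ d + 5 = 4.10 − 5·0.6576 + 5 = 5.812
Star Q: d = 1/p = 1/0.152″ = 6.579 pc
Star Q: M = m − 5 log₁₀ d + 5 = 9.40 − 5·0.8182 + 5 = 10.309
ΔM = M_P − M_Q = 5.812 − (10.309) = -4.497; smaller M is more luminous → Star P.
L ratio = 10^(0.4 |ΔM|) = 10^1.799 = 62.93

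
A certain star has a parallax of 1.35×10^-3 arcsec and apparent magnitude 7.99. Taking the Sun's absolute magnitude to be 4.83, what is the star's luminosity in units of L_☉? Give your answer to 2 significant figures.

L/L_☉ ≈ 300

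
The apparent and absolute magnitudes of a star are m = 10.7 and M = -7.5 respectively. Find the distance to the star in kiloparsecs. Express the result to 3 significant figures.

Distance modulus: m − M = 10.7 − (-7.5) = 18.200
m − M = 5 log₁₀ d − 5
log₁₀ d = (m − M)/5 + 1 = 4.6400
d = 10^4.6400 = 43650 pc
= 43.65 kpc

d ≈ 43.7 kpc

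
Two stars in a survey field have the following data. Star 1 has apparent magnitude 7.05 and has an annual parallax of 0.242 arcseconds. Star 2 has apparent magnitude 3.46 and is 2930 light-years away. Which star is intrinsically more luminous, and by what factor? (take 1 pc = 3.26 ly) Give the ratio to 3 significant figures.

Star 2 is more luminous, by a factor of 1.29×10^6.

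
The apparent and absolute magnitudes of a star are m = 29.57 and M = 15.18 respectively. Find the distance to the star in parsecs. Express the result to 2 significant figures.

d ≈ 7600 pc

μ = m − M = 14.390
m − M = 5 log₁₀ d − 5
log₁₀ d = (m − M)/5 + 1 = 3.8780
d = 10^3.8780 = 7551 pc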